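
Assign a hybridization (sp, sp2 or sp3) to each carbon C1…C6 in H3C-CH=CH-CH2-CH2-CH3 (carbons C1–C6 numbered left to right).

C1 is sp3: 4 σ bonds, 4 electron-density regions.
C2: 3 σ bonds, plus one π bond — 3 electron domains, sp2.
C3: 3 σ bonds, plus one π bond — 3 electron domains, sp2.
C4 is sp3: 4 σ bonds, 4 electron-density regions.
C5 has 4 σ bonds: steric number 4 → sp3.
C6 is sp3: 4 σ bonds, 4 electron-density regions.

C1 sp3, C2 sp2, C3 sp2, C4 sp3, C5 sp3, C6 sp3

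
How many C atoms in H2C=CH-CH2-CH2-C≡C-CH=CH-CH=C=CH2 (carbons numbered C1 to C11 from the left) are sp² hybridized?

C1: sp2 ✓
C2: sp2 ✓
C3: sp3
C4: sp3
C5: sp
C6: sp
C7: sp2 ✓
C8: sp2 ✓
C9: sp2 ✓
C10: sp
C11: sp2 ✓
C1, C2, C7, C8, C9, C11 → 6 sp2 carbons.

6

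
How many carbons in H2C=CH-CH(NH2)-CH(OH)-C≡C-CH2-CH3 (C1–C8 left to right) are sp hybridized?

2

C1: sp2
C2: sp2
C3: sp3
C4: sp3
C5: sp ✓
C6: sp ✓
C7: sp3
C8: sp3
C5, C6 → 2 sp carbons.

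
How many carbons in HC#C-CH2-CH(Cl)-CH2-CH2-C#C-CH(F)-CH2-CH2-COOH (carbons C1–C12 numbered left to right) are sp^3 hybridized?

7

C1: sp
C2: sp
C3: sp3 ✓
C4: sp3 ✓
C5: sp3 ✓
C6: sp3 ✓
C7: sp
C8: sp
C9: sp3 ✓
C10: sp3 ✓
C11: sp3 ✓
C12: sp2
C3, C4, C5, C6, C9, C10, C11 → 7 sp3 carbons.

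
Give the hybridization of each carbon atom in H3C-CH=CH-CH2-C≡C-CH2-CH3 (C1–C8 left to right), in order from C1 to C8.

C1: 4 σ bonds — 4 electron domains, sp3.
C2: 3 σ bonds, plus one π bond; 3 regions of electron density → sp2.
C3 carries 3 σ bonds, plus one π bond, giving a steric number of 3, so it is sp2.
C4 — 4 σ bonds. Steric number 4, so sp3.
C5 has 2 σ bonds, plus two π bonds: steric number 2 → sp.
C6 has 2 σ bonds, plus two π bonds: steric number 2 → sp.
C7 carries 4 σ bonds, giving a steric number of 4, so it is sp3.
C8 carries 4 σ bonds, giving a steric number of 4, so it is sp3.

C1 sp3, C2 sp2, C3 sp2, C4 sp3, C5 sp, C6 sp, C7 sp3, C8 sp3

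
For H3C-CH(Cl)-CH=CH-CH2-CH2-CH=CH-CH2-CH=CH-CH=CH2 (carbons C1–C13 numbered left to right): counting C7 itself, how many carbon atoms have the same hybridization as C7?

8

C7 is sp2 (one π bond).
C1: sp3
C2: sp3
C3: sp2 ✓
C4: sp2 ✓
C5: sp3
C6: sp3
C7: sp2 ✓
C8: sp2 ✓
C9: sp3
C10: sp2 ✓
C11: sp2 ✓
C12: sp2 ✓
C13: sp2 ✓
8 carbons are sp2.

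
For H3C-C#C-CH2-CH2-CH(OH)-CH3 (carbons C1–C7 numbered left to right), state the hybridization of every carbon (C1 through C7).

C1 — 4 σ bonds. Steric number 4, so sp3.
C2 (2 σ bonds, plus two π bonds) has steric number 2: sp.
C3 is sp: 2 σ bonds, plus two π bonds, 2 electron-density regions.
C4 — 4 σ bonds. Steric number 4, so sp3.
C5 — 4 σ bonds. Steric number 4, so sp3.
C6 — 4 σ bonds. Steric number 4, so sp3.
C7: 4 σ bonds — 4 electron domains, sp3.

C1 sp3, C2 sp, C3 sp, C4 sp3, C5 sp3, C6 sp3, C7 sp3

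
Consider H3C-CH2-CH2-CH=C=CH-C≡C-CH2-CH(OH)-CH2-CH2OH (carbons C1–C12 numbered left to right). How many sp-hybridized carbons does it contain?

3

C1: sp3
C2: sp3
C3: sp3
C4: sp2
C5: sp ✓
C6: sp2
C7: sp ✓
C8: sp ✓
C9: sp3
C10: sp3
C11: sp3
C12: sp3
C5, C7, C8 → 3 sp carbons.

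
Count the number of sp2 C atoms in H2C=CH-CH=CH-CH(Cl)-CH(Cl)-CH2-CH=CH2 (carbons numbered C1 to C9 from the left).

6

C1: sp2 ✓
C2: sp2 ✓
C3: sp2 ✓
C4: sp2 ✓
C5: sp3
C6: sp3
C7: sp3
C8: sp2 ✓
C9: sp2 ✓
C1, C2, C3, C4, C8, C9 → 6 sp2 carbons.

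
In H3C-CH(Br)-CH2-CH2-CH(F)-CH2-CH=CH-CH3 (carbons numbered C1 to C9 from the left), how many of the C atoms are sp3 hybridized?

7

C1: sp3 ✓
C2: sp3 ✓
C3: sp3 ✓
C4: sp3 ✓
C5: sp3 ✓
C6: sp3 ✓
C7: sp2
C8: sp2
C9: sp3 ✓
C1, C2, C3, C4, C5, C6, C9 → 7 sp3 carbons.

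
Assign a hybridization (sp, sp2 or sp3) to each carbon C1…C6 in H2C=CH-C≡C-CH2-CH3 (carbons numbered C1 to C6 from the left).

C1 carries 3 σ bonds, plus one π bond, giving a steric number of 3, so it is sp2.
C2 has 3 σ bonds, plus one π bond: steric number 3 → sp2.
C3 is sp: 2 σ bonds, plus two π bonds, 2 electron-density regions.
C4 is sp: 2 σ bonds, plus two π bonds, 2 electron-density regions.
C5 has 4 σ bonds: steric number 4 → sp3.
C6 (4 σ bonds) has steric number 4: sp3.

C1 sp2, C2 sp2, C3 sp, C4 sp, C5 sp3, C6 sp3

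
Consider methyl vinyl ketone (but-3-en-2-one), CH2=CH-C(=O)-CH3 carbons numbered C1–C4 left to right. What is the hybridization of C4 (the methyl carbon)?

sp^3

C4 (the methyl carbon) is sp3: 4 σ bonds, 4 electron-density regions.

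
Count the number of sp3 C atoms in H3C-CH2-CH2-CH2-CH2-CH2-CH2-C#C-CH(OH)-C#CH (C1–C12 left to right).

C1: sp3 ✓
C2: sp3 ✓
C3: sp3 ✓
C4: sp3 ✓
C5: sp3 ✓
C6: sp3 ✓
C7: sp3 ✓
C8: sp
C9: sp
C10: sp3 ✓
C11: sp
C12: sp
C1, C2, C3, C4, C5, C6, C7, C10 → 8 sp3 carbons.

8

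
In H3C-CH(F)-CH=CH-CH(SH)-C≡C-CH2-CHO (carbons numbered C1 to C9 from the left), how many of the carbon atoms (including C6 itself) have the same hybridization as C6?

2

C6 is sp (two π bonds).
C1: sp3
C2: sp3
C3: sp2
C4: sp2
C5: sp3
C6: sp ✓
C7: sp ✓
C8: sp3
C9: sp2
2 carbons are sp.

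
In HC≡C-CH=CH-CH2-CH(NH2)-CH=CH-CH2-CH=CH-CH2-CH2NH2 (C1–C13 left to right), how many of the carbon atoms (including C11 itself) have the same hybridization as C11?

6

C11 is sp2 (one π bond).
C1: sp
C2: sp
C3: sp2 ✓
C4: sp2 ✓
C5: sp3
C6: sp3
C7: sp2 ✓
C8: sp2 ✓
C9: sp3
C10: sp2 ✓
C11: sp2 ✓
C12: sp3
C13: sp3
6 carbons are sp2.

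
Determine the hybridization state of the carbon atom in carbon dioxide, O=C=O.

sp

Two σ bonds, two π bonds → steric number 2 → sp.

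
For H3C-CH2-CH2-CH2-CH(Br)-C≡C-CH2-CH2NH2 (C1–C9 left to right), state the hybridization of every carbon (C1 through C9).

C1 sp3, C2 sp3, C3 sp3, C4 sp3, C5 sp3, C6 sp, C7 sp, C8 sp3, C9 sp3

C1 is sp3: 4 σ bonds, 4 electron-density regions.
C2 carries 4 σ bonds, giving a steric number of 4, so it is sp3.
C3: 4 σ bonds — 4 electron domains, sp3.
C4 has 4 σ bonds: steric number 4 → sp3.
C5: 4 σ bonds — 4 electron domains, sp3.
C6 — 2 σ bonds, plus two π bonds. Steric number 2, so sp.
C7 — 2 σ bonds, plus two π bonds. Steric number 2, so sp.
C8 — 4 σ bonds. Steric number 4, so sp3.
C9: 4 σ bonds — 4 electron domains, sp3.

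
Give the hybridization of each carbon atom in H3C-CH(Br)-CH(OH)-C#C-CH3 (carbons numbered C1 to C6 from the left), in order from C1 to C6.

C1 sp3, C2 sp3, C3 sp3, C4 sp, C5 sp, C6 sp3

C1 carries 4 σ bonds, giving a steric number of 4, so it is sp3.
C2 carries 4 σ bonds, giving a steric number of 4, so it is sp3.
C3 carries 4 σ bonds, giving a steric number of 4, so it is sp3.
C4 (2 σ bonds, plus two π bonds) has steric number 2: sp.
C5 carries 2 σ bonds, plus two π bonds, giving a steric number of 2, so it is sp.
C6 — 4 σ bonds. Steric number 4, so sp3.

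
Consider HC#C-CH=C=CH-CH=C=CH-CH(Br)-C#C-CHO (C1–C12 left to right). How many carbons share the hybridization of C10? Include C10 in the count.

C10 is sp (two π bonds).
C1: sp ✓
C2: sp ✓
C3: sp2
C4: sp ✓
C5: sp2
C6: sp2
C7: sp ✓
C8: sp2
C9: sp3
C10: sp ✓
C11: sp ✓
C12: sp2
6 carbons are sp.

6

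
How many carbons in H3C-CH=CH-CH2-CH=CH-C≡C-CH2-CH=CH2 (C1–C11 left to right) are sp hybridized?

C1: sp3
C2: sp2
C3: sp2
C4: sp3
C5: sp2
C6: sp2
C7: sp ✓
C8: sp ✓
C9: sp3
C10: sp2
C11: sp2
C7, C8 → 2 sp carbons.

2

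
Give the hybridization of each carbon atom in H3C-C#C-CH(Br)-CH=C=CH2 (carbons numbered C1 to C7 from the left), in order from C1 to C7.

C1 carries 4 σ bonds, giving a steric number of 4, so it is sp3.
C2: 2 σ bonds, plus two π bonds; 2 regions of electron density → sp.
C3 — 2 σ bonds, plus two π bonds. Steric number 2, so sp.
C4 is sp3: 4 σ bonds, 4 electron-density regions.
C5 — 3 σ bonds, plus one π bond. Steric number 3, so sp2.
C6: 2 σ bonds, plus two π bonds; 2 regions of electron density → sp.
C7: 3 σ bonds, plus one π bond; 3 regions of electron density → sp2.

C1 sp3, C2 sp, C3 sp, C4 sp3, C5 sp2, C6 sp, C7 sp2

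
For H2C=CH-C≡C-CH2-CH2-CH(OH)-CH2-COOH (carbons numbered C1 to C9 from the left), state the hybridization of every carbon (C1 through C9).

C1 sp2, C2 sp2, C3 sp, C4 sp, C5 sp3, C6 sp3, C7 sp3, C8 sp3, C9 sp2

C1 (3 σ bonds, plus one π bond) has steric number 3: sp2.
C2 (3 σ bonds, plus one π bond) has steric number 3: sp2.
C3 is sp: 2 σ bonds, plus two π bonds, 2 electron-density regions.
C4 — 2 σ bonds, plus two π bonds. Steric number 2, so sp.
C5 (4 σ bonds) has steric number 4: sp3.
C6 has 4 σ bonds: steric number 4 → sp3.
C7: 4 σ bonds — 4 electron domains, sp3.
C8 carries 4 σ bonds, giving a steric number of 4, so it is sp3.
C9 (3 σ bonds, plus one π bond) has steric number 3: sp2.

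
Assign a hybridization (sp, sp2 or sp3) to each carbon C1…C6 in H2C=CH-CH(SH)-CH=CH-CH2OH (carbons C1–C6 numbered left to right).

C1: 3 σ bonds, plus one π bond — 3 electron domains, sp2.
C2 carries 3 σ bonds, plus one π bond, giving a steric number of 3, so it is sp2.
C3 has 4 σ bonds: steric number 4 → sp3.
C4 carries 3 σ bonds, plus one π bond, giving a steric number of 3, so it is sp2.
C5 (3 σ bonds, plus one π bond) has steric number 3: sp2.
C6 — 4 σ bonds. Steric number 4, so sp3.

C1 sp2, C2 sp2, C3 sp3, C4 sp2, C5 sp2, C6 sp3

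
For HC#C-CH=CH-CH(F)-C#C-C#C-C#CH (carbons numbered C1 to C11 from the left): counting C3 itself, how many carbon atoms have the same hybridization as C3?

2

C3 is sp2 (one π bond).
C1: sp
C2: sp
C3: sp2 ✓
C4: sp2 ✓
C5: sp3
C6: sp
C7: sp
C8: sp
C9: sp
C10: sp
C11: sp
2 carbons are sp2.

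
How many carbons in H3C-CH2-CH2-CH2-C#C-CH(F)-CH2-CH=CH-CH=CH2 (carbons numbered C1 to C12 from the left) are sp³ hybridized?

6

C1: sp3 ✓
C2: sp3 ✓
C3: sp3 ✓
C4: sp3 ✓
C5: sp
C6: sp
C7: sp3 ✓
C8: sp3 ✓
C9: sp2
C10: sp2
C11: sp2
C12: sp2
C1, C2, C3, C4, C7, C8 → 6 sp3 carbons.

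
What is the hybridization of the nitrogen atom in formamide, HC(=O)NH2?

sp2

Amide resonance delocalises the N lone pair; N is planar sp2.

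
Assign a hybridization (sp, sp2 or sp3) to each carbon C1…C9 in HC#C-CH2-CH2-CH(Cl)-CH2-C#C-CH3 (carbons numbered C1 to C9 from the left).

C1 (2 σ bonds, plus two π bonds) has steric number 2: sp.
C2: 2 σ bonds, plus two π bonds; 2 regions of electron density → sp.
C3 has 4 σ bonds: steric number 4 → sp3.
C4 — 4 σ bonds. Steric number 4, so sp3.
C5 is sp3: 4 σ bonds, 4 electron-density regions.
C6 (4 σ bonds) has steric number 4: sp3.
C7: 2 σ bonds, plus two π bonds; 2 regions of electron density → sp.
C8 carries 2 σ bonds, plus two π bonds, giving a steric number of 2, so it is sp.
C9 is sp3: 4 σ bonds, 4 electron-density regions.

C1 sp, C2 sp, C3 sp3, C4 sp3, C5 sp3, C6 sp3, C7 sp, C8 sp, C9 sp3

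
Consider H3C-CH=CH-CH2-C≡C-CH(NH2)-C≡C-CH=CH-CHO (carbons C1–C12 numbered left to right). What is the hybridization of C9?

C9: 2 σ bonds, plus two π bonds; 2 regions of electron density → sp.

sp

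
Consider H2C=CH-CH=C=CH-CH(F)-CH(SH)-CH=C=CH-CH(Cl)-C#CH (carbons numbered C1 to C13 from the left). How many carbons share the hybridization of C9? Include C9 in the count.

4

C9 is sp (two π bonds).
C1: sp2
C2: sp2
C3: sp2
C4: sp ✓
C5: sp2
C6: sp3
C7: sp3
C8: sp2
C9: sp ✓
C10: sp2
C11: sp3
C12: sp ✓
C13: sp ✓
4 carbons are sp.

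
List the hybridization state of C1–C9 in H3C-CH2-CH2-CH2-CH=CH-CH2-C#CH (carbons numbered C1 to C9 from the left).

C1 sp3, C2 sp3, C3 sp3, C4 sp3, C5 sp2, C6 sp2, C7 sp3, C8 sp, C9 sp

C1 — 4 σ bonds. Steric number 4, so sp3.
C2 has 4 σ bonds: steric number 4 → sp3.
C3: 4 σ bonds — 4 electron domains, sp3.
C4 is sp3: 4 σ bonds, 4 electron-density regions.
C5 has 3 σ bonds, plus one π bond: steric number 3 → sp2.
C6 — 3 σ bonds, plus one π bond. Steric number 3, so sp2.
C7 has 4 σ bonds: steric number 4 → sp3.
C8 — 2 σ bonds, plus two π bonds. Steric number 2, so sp.
C9: 2 σ bonds, plus two π bonds — 2 electron domains, sp.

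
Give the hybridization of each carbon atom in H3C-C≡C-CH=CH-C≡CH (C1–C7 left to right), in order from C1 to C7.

C1 is sp3: 4 σ bonds, 4 electron-density regions.
C2: 2 σ bonds, plus two π bonds — 2 electron domains, sp.
C3 — 2 σ bonds, plus two π bonds. Steric number 2, so sp.
C4: 3 σ bonds, plus one π bond — 3 electron domains, sp2.
C5 — 3 σ bonds, plus one π bond. Steric number 3, so sp2.
C6 — 2 σ bonds, plus two π bonds. Steric number 2, so sp.
C7: 2 σ bonds, plus two π bonds; 2 regions of electron density → sp.

C1 sp3, C2 sp, C3 sp, C4 sp2, C5 sp2, C6 sp, C7 sp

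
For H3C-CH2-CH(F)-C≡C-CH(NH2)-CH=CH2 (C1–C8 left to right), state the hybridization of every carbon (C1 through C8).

C1 — 4 σ bonds. Steric number 4, so sp3.
C2 is sp3: 4 σ bonds, 4 electron-density regions.
C3 (4 σ bonds) has steric number 4: sp3.
C4: 2 σ bonds, plus two π bonds; 2 regions of electron density → sp.
C5 (2 σ bonds, plus two π bonds) has steric number 2: sp.
C6 (4 σ bonds) has steric number 4: sp3.
C7: 3 σ bonds, plus one π bond — 3 electron domains, sp2.
C8 carries 3 σ bonds, plus one π bond, giving a steric number of 3, so it is sp2.

C1 sp3, C2 sp3, C3 sp3, C4 sp, C5 sp, C6 sp3, C7 sp2, C8 sp2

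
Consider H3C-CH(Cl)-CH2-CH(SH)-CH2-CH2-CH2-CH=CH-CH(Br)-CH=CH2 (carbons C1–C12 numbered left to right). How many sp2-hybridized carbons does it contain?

C1: sp3
C2: sp3
C3: sp3
C4: sp3
C5: sp3
C6: sp3
C7: sp3
C8: sp2 ✓
C9: sp2 ✓
C10: sp3
C11: sp2 ✓
C12: sp2 ✓
C8, C9, C11, C12 → 4 sp2 carbons.

4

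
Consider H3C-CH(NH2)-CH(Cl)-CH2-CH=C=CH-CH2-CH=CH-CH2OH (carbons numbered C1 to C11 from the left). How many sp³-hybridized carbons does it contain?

6

C1: sp3 ✓
C2: sp3 ✓
C3: sp3 ✓
C4: sp3 ✓
C5: sp2
C6: sp
C7: sp2
C8: sp3 ✓
C9: sp2
C10: sp2
C11: sp3 ✓
C1, C2, C3, C4, C8, C11 → 6 sp3 carbons.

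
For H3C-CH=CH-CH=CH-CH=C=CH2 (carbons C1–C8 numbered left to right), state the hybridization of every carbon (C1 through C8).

C1 has 4 σ bonds: steric number 4 → sp3.
C2 has 3 σ bonds, plus one π bond: steric number 3 → sp2.
C3 (3 σ bonds, plus one π bond) has steric number 3: sp2.
C4 (3 σ bonds, plus one π bond) has steric number 3: sp2.
C5: 3 σ bonds, plus one π bond; 3 regions of electron density → sp2.
C6: 3 σ bonds, plus one π bond — 3 electron domains, sp2.
C7: 2 σ bonds, plus two π bonds; 2 regions of electron density → sp.
C8: 3 σ bonds, plus one π bond — 3 electron domains, sp2.

C1 sp3, C2 sp2, C3 sp2, C4 sp2, C5 sp2, C6 sp2, C7 sp, C8 sp2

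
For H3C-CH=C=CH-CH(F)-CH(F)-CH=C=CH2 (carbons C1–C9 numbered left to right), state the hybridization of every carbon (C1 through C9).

C1 has 4 σ bonds: steric number 4 → sp3.
C2: 3 σ bonds, plus one π bond; 3 regions of electron density → sp2.
C3: 2 σ bonds, plus two π bonds; 2 regions of electron density → sp.
C4 has 3 σ bonds, plus one π bond: steric number 3 → sp2.
C5: 4 σ bonds — 4 electron domains, sp3.
C6: 4 σ bonds; 4 regions of electron density → sp3.
C7 carries 3 σ bonds, plus one π bond, giving a steric number of 3, so it is sp2.
C8 has 2 σ bonds, plus two π bonds: steric number 2 → sp.
C9 carries 3 σ bonds, plus one π bond, giving a steric number of 3, so it is sp2.

C1 sp3, C2 sp2, C3 sp, C4 sp2, C5 sp3, C6 sp3, C7 sp2, C8 sp, C9 sp2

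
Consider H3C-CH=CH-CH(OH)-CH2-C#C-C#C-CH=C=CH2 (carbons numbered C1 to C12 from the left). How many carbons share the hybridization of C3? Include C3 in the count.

C3 is sp2 (one π bond).
C1: sp3
C2: sp2 ✓
C3: sp2 ✓
C4: sp3
C5: sp3
C6: sp
C7: sp
C8: sp
C9: sp
C10: sp2 ✓
C11: sp
C12: sp2 ✓
4 carbons are sp2.

4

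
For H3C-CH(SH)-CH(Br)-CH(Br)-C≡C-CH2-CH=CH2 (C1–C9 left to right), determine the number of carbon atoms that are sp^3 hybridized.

5

C1: sp3 ✓
C2: sp3 ✓
C3: sp3 ✓
C4: sp3 ✓
C5: sp
C6: sp
C7: sp3 ✓
C8: sp2
C9: sp2
C1, C2, C3, C4, C7 → 5 sp3 carbons.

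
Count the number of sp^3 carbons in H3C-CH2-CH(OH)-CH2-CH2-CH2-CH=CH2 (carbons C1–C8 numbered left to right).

6

C1: sp3 ✓
C2: sp3 ✓
C3: sp3 ✓
C4: sp3 ✓
C5: sp3 ✓
C6: sp3 ✓
C7: sp2
C8: sp2
C1, C2, C3, C4, C5, C6 → 6 sp3 carbons.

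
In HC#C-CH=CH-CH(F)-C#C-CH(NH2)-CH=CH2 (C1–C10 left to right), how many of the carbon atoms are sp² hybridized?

C1: sp
C2: sp
C3: sp2 ✓
C4: sp2 ✓
C5: sp3
C6: sp
C7: sp
C8: sp3
C9: sp2 ✓
C10: sp2 ✓
C3, C4, C9, C10 → 4 sp2 carbons.

4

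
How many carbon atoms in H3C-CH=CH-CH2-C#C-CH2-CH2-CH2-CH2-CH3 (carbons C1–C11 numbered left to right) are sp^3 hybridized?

C1: sp3 ✓
C2: sp2
C3: sp2
C4: sp3 ✓
C5: sp
C6: sp
C7: sp3 ✓
C8: sp3 ✓
C9: sp3 ✓
C10: sp3 ✓
C11: sp3 ✓
C1, C4, C7, C8, C9, C10, C11 → 7 sp3 carbons.

7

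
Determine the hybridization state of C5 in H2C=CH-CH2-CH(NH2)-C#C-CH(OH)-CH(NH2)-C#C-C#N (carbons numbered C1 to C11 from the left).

C5: 2 σ bonds, plus two π bonds; 2 regions of electron density → sp.

sp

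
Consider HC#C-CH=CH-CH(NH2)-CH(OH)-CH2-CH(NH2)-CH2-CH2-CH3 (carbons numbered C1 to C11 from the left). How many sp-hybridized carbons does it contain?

2

C1: sp ✓
C2: sp ✓
C3: sp2
C4: sp2
C5: sp3
C6: sp3
C7: sp3
C8: sp3
C9: sp3
C10: sp3
C11: sp3
C1, C2 → 2 sp carbons.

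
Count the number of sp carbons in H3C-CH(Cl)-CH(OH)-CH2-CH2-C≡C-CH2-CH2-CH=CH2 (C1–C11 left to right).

C1: sp3
C2: sp3
C3: sp3
C4: sp3
C5: sp3
C6: sp ✓
C7: sp ✓
C8: sp3
C9: sp3
C10: sp2
C11: sp2
C6, C7 → 2 sp carbons.

2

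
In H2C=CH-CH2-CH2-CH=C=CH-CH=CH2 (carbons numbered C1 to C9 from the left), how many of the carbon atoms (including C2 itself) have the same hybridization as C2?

C2 is sp2 (one π bond).
C1: sp2 ✓
C2: sp2 ✓
C3: sp3
C4: sp3
C5: sp2 ✓
C6: sp
C7: sp2 ✓
C8: sp2 ✓
C9: sp2 ✓
6 carbons are sp2.

6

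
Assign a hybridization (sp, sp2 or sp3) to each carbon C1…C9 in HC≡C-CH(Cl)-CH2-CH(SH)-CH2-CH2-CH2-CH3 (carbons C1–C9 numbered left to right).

C1 sp, C2 sp, C3 sp3, C4 sp3, C5 sp3, C6 sp3, C7 sp3, C8 sp3, C9 sp3

C1: 2 σ bonds, plus two π bonds; 2 regions of electron density → sp.
C2: 2 σ bonds, plus two π bonds; 2 regions of electron density → sp.
C3 (4 σ bonds) has steric number 4: sp3.
C4 — 4 σ bonds. Steric number 4, so sp3.
C5 (4 σ bonds) has steric number 4: sp3.
C6 (4 σ bonds) has steric number 4: sp3.
C7: 4 σ bonds; 4 regions of electron density → sp3.
C8: 4 σ bonds; 4 regions of electron density → sp3.
C9: 4 σ bonds; 4 regions of electron density → sp3.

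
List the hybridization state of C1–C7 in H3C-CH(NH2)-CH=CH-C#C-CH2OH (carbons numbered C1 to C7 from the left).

C1 sp3, C2 sp3, C3 sp2, C4 sp2, C5 sp, C6 sp, C7 sp3

C1 — 4 σ bonds. Steric number 4, so sp3.
C2 is sp3: 4 σ bonds, 4 electron-density regions.
C3 (3 σ bonds, plus one π bond) has steric number 3: sp2.
C4 is sp2: 3 σ bonds, plus one π bond, 3 electron-density regions.
C5: 2 σ bonds, plus two π bonds — 2 electron domains, sp.
C6 carries 2 σ bonds, plus two π bonds, giving a steric number of 2, so it is sp.
C7 — 4 σ bonds. Steric number 4, so sp3.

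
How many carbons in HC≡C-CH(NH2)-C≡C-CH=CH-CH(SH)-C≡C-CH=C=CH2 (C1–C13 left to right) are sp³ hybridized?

C1: sp
C2: sp
C3: sp3 ✓
C4: sp
C5: sp
C6: sp2
C7: sp2
C8: sp3 ✓
C9: sp
C10: sp
C11: sp2
C12: sp
C13: sp2
C3, C8 → 2 sp3 carbons.

2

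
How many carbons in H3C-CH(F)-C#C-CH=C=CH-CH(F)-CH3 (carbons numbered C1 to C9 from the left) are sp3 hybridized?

C1: sp3 ✓
C2: sp3 ✓
C3: sp
C4: sp
C5: sp2
C6: sp
C7: sp2
C8: sp3 ✓
C9: sp3 ✓
C1, C2, C8, C9 → 4 sp3 carbons.

4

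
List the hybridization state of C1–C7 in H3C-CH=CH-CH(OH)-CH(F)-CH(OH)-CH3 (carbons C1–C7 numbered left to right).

C1 sp3, C2 sp2, C3 sp2, C4 sp3, C5 sp3, C6 sp3, C7 sp3

C1 (4 σ bonds) has steric number 4: sp3.
C2 — 3 σ bonds, plus one π bond. Steric number 3, so sp2.
C3 (3 σ bonds, plus one π bond) has steric number 3: sp2.
C4 — 4 σ bonds. Steric number 4, so sp3.
C5: 4 σ bonds; 4 regions of electron density → sp3.
C6 carries 4 σ bonds, giving a steric number of 4, so it is sp3.
C7 carries 4 σ bonds, giving a steric number of 4, so it is sp3.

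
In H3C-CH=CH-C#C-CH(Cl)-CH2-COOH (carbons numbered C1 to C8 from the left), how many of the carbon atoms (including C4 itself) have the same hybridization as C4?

2

C4 is sp (two π bonds).
C1: sp3
C2: sp2
C3: sp2
C4: sp ✓
C5: sp ✓
C6: sp3
C7: sp3
C8: sp2
2 carbons are sp.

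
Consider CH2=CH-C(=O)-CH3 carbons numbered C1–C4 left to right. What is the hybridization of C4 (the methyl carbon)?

sp³

C4 (the methyl carbon): 4 σ bonds; 4 regions of electron density → sp3.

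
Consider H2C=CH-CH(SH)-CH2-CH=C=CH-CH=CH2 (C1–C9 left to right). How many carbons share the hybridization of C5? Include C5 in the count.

C5 is sp2 (one π bond).
C1: sp2 ✓
C2: sp2 ✓
C3: sp3
C4: sp3
C5: sp2 ✓
C6: sp
C7: sp2 ✓
C8: sp2 ✓
C9: sp2 ✓
6 carbons are sp2.

6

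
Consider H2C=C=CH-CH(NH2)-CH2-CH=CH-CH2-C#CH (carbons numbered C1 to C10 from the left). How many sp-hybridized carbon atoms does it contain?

3

C1: sp2
C2: sp ✓
C3: sp2
C4: sp3
C5: sp3
C6: sp2
C7: sp2
C8: sp3
C9: sp ✓
C10: sp ✓
C2, C9, C10 → 3 sp carbons.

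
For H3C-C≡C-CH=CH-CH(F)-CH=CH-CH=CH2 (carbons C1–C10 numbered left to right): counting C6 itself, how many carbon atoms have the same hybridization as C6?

2

C6 is sp3 (only σ bonds).
C1: sp3 ✓
C2: sp
C3: sp
C4: sp2
C5: sp2
C6: sp3 ✓
C7: sp2
C8: sp2
C9: sp2
C10: sp2
2 carbons are sp3.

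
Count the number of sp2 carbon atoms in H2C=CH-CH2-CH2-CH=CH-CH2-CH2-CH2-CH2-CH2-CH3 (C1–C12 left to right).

C1: sp2 ✓
C2: sp2 ✓
C3: sp3
C4: sp3
C5: sp2 ✓
C6: sp2 ✓
C7: sp3
C8: sp3
C9: sp3
C10: sp3
C11: sp3
C12: sp3
C1, C2, C5, C6 → 4 sp2 carbons.

4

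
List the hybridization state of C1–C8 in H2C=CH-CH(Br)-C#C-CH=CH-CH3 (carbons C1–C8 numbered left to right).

C1 sp2, C2 sp2, C3 sp3, C4 sp, C5 sp, C6 sp2, C7 sp2, C8 sp3

C1: 3 σ bonds, plus one π bond; 3 regions of electron density → sp2.
C2 (3 σ bonds, plus one π bond) has steric number 3: sp2.
C3: 4 σ bonds; 4 regions of electron density → sp3.
C4 (2 σ bonds, plus two π bonds) has steric number 2: sp.
C5 has 2 σ bonds, plus two π bonds: steric number 2 → sp.
C6: 3 σ bonds, plus one π bond — 3 electron domains, sp2.
C7 has 3 σ bonds, plus one π bond: steric number 3 → sp2.
C8: 4 σ bonds — 4 electron domains, sp3.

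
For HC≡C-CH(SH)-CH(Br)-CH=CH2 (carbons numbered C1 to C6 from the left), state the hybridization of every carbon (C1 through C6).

C1: 2 σ bonds, plus two π bonds — 2 electron domains, sp.
C2 (2 σ bonds, plus two π bonds) has steric number 2: sp.
C3 has 4 σ bonds: steric number 4 → sp3.
C4 (4 σ bonds) has steric number 4: sp3.
C5 — 3 σ bonds, plus one π bond. Steric number 3, so sp2.
C6 carries 3 σ bonds, plus one π bond, giving a steric number of 3, so it is sp2.

C1 sp, C2 sp, C3 sp3, C4 sp3, C5 sp2, C6 sp2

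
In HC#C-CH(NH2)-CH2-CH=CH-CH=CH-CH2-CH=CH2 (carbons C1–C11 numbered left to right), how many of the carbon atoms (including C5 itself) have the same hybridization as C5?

C5 is sp2 (one π bond).
C1: sp
C2: sp
C3: sp3
C4: sp3
C5: sp2 ✓
C6: sp2 ✓
C7: sp2 ✓
C8: sp2 ✓
C9: sp3
C10: sp2 ✓
C11: sp2 ✓
6 carbons are sp2.

6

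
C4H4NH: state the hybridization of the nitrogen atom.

sp²

N has three σ bonds; its lone pair occupies the p orbital and is part of the aromatic π system, so N is sp2 (not the sp3 a naive steric count of 4 would give).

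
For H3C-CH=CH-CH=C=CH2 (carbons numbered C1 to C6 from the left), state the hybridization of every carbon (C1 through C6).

C1 has 4 σ bonds: steric number 4 → sp3.
C2: 3 σ bonds, plus one π bond — 3 electron domains, sp2.
C3: 3 σ bonds, plus one π bond — 3 electron domains, sp2.
C4: 3 σ bonds, plus one π bond — 3 electron domains, sp2.
C5 carries 2 σ bonds, plus two π bonds, giving a steric number of 2, so it is sp.
C6 has 3 σ bonds, plus one π bond: steric number 3 → sp2.

C1 sp3, C2 sp2, C3 sp2, C4 sp2, C5 sp, C6 sp2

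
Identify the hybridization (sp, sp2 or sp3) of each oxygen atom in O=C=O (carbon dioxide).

sp2

One σ bond + two lone pairs = steric number 3 → sp2.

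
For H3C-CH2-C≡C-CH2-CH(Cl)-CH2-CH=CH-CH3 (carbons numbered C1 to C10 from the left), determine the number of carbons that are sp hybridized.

C1: sp3
C2: sp3
C3: sp ✓
C4: sp ✓
C5: sp3
C6: sp3
C7: sp3
C8: sp2
C9: sp2
C10: sp3
C3, C4 → 2 sp carbons.

2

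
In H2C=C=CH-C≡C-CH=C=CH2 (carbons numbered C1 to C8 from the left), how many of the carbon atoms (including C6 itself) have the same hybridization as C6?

4

C6 is sp2 (one π bond).
C1: sp2 ✓
C2: sp
C3: sp2 ✓
C4: sp
C5: sp
C6: sp2 ✓
C7: sp
C8: sp2 ✓
4 carbons are sp2.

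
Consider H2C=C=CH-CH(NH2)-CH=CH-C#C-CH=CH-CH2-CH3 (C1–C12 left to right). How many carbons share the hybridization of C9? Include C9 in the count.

C9 is sp2 (one π bond).
C1: sp2 ✓
C2: sp
C3: sp2 ✓
C4: sp3
C5: sp2 ✓
C6: sp2 ✓
C7: sp
C8: sp
C9: sp2 ✓
C10: sp2 ✓
C11: sp3
C12: sp3
6 carbons are sp2.

6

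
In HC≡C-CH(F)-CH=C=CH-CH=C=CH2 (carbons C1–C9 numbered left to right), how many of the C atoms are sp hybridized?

C1: sp ✓
C2: sp ✓
C3: sp3
C4: sp2
C5: sp ✓
C6: sp2
C7: sp2
C8: sp ✓
C9: sp2
C1, C2, C5, C8 → 4 sp carbons.

4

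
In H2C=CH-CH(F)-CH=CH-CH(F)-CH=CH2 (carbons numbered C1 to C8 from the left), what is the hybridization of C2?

sp2

C2: 3 σ bonds, plus one π bond — 3 electron domains, sp2.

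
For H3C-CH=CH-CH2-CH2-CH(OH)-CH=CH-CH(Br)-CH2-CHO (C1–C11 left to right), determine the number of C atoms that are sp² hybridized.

5

C1: sp3
C2: sp2 ✓
C3: sp2 ✓
C4: sp3
C5: sp3
C6: sp3
C7: sp2 ✓
C8: sp2 ✓
C9: sp3
C10: sp3
C11: sp2 ✓
C2, C3, C7, C8, C11 → 5 sp2 carbons.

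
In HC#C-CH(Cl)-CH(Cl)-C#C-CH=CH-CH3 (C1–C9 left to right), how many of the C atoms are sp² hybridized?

C1: sp
C2: sp
C3: sp3
C4: sp3
C5: sp
C6: sp
C7: sp2 ✓
C8: sp2 ✓
C9: sp3
C7, C8 → 2 sp2 carbons.

2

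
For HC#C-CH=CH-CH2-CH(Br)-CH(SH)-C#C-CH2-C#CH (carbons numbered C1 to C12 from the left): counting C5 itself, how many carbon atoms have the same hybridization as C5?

C5 is sp3 (only σ bonds).
C1: sp
C2: sp
C3: sp2
C4: sp2
C5: sp3 ✓
C6: sp3 ✓
C7: sp3 ✓
C8: sp
C9: sp
C10: sp3 ✓
C11: sp
C12: sp
4 carbons are sp3.

4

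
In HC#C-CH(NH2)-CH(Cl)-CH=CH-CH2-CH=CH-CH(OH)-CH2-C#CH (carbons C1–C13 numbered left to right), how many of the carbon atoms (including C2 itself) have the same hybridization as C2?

4

C2 is sp (two π bonds).
C1: sp ✓
C2: sp ✓
C3: sp3
C4: sp3
C5: sp2
C6: sp2
C7: sp3
C8: sp2
C9: sp2
C10: sp3
C11: sp3
C12: sp ✓
C13: sp ✓
4 carbons are sp.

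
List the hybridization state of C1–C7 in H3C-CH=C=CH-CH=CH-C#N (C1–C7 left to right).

C1: 4 σ bonds; 4 regions of electron density → sp3.
C2: 3 σ bonds, plus one π bond; 3 regions of electron density → sp2.
C3: 2 σ bonds, plus two π bonds — 2 electron domains, sp.
C4 (3 σ bonds, plus one π bond) has steric number 3: sp2.
C5: 3 σ bonds, plus one π bond; 3 regions of electron density → sp2.
C6 (3 σ bonds, plus one π bond) has steric number 3: sp2.
C7 — 2 σ bonds, plus two π bonds. Steric number 2, so sp.

C1 sp3, C2 sp2, C3 sp, C4 sp2, C5 sp2, C6 sp2, C7 sp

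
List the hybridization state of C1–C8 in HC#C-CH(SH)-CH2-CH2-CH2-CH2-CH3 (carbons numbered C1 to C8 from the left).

C1 (2 σ bonds, plus two π bonds) has steric number 2: sp.
C2 — 2 σ bonds, plus two π bonds. Steric number 2, so sp.
C3: 4 σ bonds — 4 electron domains, sp3.
C4: 4 σ bonds; 4 regions of electron density → sp3.
C5 carries 4 σ bonds, giving a steric number of 4, so it is sp3.
C6 is sp3: 4 σ bonds, 4 electron-density regions.
C7: 4 σ bonds — 4 electron domains, sp3.
C8 has 4 σ bonds: steric number 4 → sp3.

C1 sp, C2 sp, C3 sp3, C4 sp3, C5 sp3, C6 sp3, C7 sp3, C8 sp3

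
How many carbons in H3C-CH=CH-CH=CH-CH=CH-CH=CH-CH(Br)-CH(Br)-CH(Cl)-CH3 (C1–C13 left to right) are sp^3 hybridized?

5

C1: sp3 ✓
C2: sp2
C3: sp2
C4: sp2
C5: sp2
C6: sp2
C7: sp2
C8: sp2
C9: sp2
C10: sp3 ✓
C11: sp3 ✓
C12: sp3 ✓
C13: sp3 ✓
C1, C10, C11, C12, C13 → 5 sp3 carbons.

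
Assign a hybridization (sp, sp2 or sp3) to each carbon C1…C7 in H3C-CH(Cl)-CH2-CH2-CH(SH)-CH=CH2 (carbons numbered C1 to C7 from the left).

C1: 4 σ bonds — 4 electron domains, sp3.
C2: 4 σ bonds — 4 electron domains, sp3.
C3 — 4 σ bonds. Steric number 4, so sp3.
C4 is sp3: 4 σ bonds, 4 electron-density regions.
C5 is sp3: 4 σ bonds, 4 electron-density regions.
C6: 3 σ bonds, plus one π bond; 3 regions of electron density → sp2.
C7 has 3 σ bonds, plus one π bond: steric number 3 → sp2.

C1 sp3, C2 sp3, C3 sp3, C4 sp3, C5 sp3, C6 sp2, C7 sp2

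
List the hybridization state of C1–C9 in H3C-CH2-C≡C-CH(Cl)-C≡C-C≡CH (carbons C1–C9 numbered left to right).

C1 (4 σ bonds) has steric number 4: sp3.
C2 carries 4 σ bonds, giving a steric number of 4, so it is sp3.
C3 carries 2 σ bonds, plus two π bonds, giving a steric number of 2, so it is sp.
C4 carries 2 σ bonds, plus two π bonds, giving a steric number of 2, so it is sp.
C5: 4 σ bonds; 4 regions of electron density → sp3.
C6 has 2 σ bonds, plus two π bonds: steric number 2 → sp.
C7 — 2 σ bonds, plus two π bonds. Steric number 2, so sp.
C8 has 2 σ bonds, plus two π bonds: steric number 2 → sp.
C9: 2 σ bonds, plus two π bonds; 2 regions of electron density → sp.

C1 sp3, C2 sp3, C3 sp, C4 sp, C5 sp3, C6 sp, C7 sp, C8 sp, C9 sp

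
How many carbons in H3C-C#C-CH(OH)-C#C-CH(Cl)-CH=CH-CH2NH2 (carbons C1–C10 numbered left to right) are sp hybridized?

4

C1: sp3
C2: sp ✓
C3: sp ✓
C4: sp3
C5: sp ✓
C6: sp ✓
C7: sp3
C8: sp2
C9: sp2
C10: sp3
C2, C3, C5, C6 → 4 sp carbons.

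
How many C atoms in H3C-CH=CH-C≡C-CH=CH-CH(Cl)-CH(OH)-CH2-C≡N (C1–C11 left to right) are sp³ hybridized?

C1: sp3 ✓
C2: sp2
C3: sp2
C4: sp
C5: sp
C6: sp2
C7: sp2
C8: sp3 ✓
C9: sp3 ✓
C10: sp3 ✓
C11: sp
C1, C8, C9, C10 → 4 sp3 carbons.

4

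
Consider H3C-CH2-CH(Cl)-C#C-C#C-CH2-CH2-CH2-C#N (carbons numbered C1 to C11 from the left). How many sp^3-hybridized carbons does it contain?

6

C1: sp3 ✓
C2: sp3 ✓
C3: sp3 ✓
C4: sp
C5: sp
C6: sp
C7: sp
C8: sp3 ✓
C9: sp3 ✓
C10: sp3 ✓
C11: sp
C1, C2, C3, C8, C9, C10 → 6 sp3 carbons.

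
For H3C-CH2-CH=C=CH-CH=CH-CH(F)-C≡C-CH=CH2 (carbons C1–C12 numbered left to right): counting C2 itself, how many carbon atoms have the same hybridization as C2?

C2 is sp3 (only σ bonds).
C1: sp3 ✓
C2: sp3 ✓
C3: sp2
C4: sp
C5: sp2
C6: sp2
C7: sp2
C8: sp3 ✓
C9: sp
C10: sp
C11: sp2
C12: sp2
3 carbons are sp3.

3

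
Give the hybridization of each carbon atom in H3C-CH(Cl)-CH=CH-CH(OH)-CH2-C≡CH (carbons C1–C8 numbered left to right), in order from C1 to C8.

C1 sp3, C2 sp3, C3 sp2, C4 sp2, C5 sp3, C6 sp3, C7 sp, C8 sp

C1 — 4 σ bonds. Steric number 4, so sp3.
C2: 4 σ bonds — 4 electron domains, sp3.
C3 has 3 σ bonds, plus one π bond: steric number 3 → sp2.
C4 — 3 σ bonds, plus one π bond. Steric number 3, so sp2.
C5 (4 σ bonds) has steric number 4: sp3.
C6 — 4 σ bonds. Steric number 4, so sp3.
C7: 2 σ bonds, plus two π bonds — 2 electron domains, sp.
C8 (2 σ bonds, plus two π bonds) has steric number 2: sp.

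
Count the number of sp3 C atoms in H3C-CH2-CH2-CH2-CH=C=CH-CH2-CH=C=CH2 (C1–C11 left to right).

5

C1: sp3 ✓
C2: sp3 ✓
C3: sp3 ✓
C4: sp3 ✓
C5: sp2
C6: sp
C7: sp2
C8: sp3 ✓
C9: sp2
C10: sp
C11: sp2
C1, C2, C3, C4, C8 → 5 sp3 carbons.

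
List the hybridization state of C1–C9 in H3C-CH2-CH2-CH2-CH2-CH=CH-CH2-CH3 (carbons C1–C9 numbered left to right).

C1 sp3, C2 sp3, C3 sp3, C4 sp3, C5 sp3, C6 sp2, C7 sp2, C8 sp3, C9 sp3

C1 carries 4 σ bonds, giving a steric number of 4, so it is sp3.
C2: 4 σ bonds; 4 regions of electron density → sp3.
C3 has 4 σ bonds: steric number 4 → sp3.
C4 carries 4 σ bonds, giving a steric number of 4, so it is sp3.
C5: 4 σ bonds — 4 electron domains, sp3.
C6 — 3 σ bonds, plus one π bond. Steric number 3, so sp2.
C7 (3 σ bonds, plus one π bond) has steric number 3: sp2.
C8: 4 σ bonds — 4 electron domains, sp3.
C9 carries 4 σ bonds, giving a steric number of 4, so it is sp3.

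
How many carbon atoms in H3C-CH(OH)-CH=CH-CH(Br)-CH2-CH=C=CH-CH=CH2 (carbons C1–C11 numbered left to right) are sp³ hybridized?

C1: sp3 ✓
C2: sp3 ✓
C3: sp2
C4: sp2
C5: sp3 ✓
C6: sp3 ✓
C7: sp2
C8: sp
C9: sp2
C10: sp2
C11: sp2
C1, C2, C5, C6 → 4 sp3 carbons.

4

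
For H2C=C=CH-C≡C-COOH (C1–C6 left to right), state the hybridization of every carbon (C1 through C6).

C1 sp2, C2 sp, C3 sp2, C4 sp, C5 sp, C6 sp2

C1 is sp2: 3 σ bonds, plus one π bond, 3 electron-density regions.
C2: 2 σ bonds, plus two π bonds — 2 electron domains, sp.
C3 (3 σ bonds, plus one π bond) has steric number 3: sp2.
C4 — 2 σ bonds, plus two π bonds. Steric number 2, so sp.
C5 carries 2 σ bonds, plus two π bonds, giving a steric number of 2, so it is sp.
C6 is sp2: 3 σ bonds, plus one π bond, 3 electron-density regions.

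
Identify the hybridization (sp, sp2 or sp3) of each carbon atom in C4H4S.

Each carbon atom (3 σ bonds, plus one π bond) has steric number 3: sp2.

sp^2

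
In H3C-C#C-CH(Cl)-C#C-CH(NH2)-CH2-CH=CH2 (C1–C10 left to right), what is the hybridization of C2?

C2: 2 σ bonds, plus two π bonds — 2 electron domains, sp.

sp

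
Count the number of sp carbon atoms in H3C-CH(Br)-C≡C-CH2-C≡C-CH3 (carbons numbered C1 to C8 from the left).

C1: sp3
C2: sp3
C3: sp ✓
C4: sp ✓
C5: sp3
C6: sp ✓
C7: sp ✓
C8: sp3
C3, C4, C6, C7 → 4 sp carbons.

4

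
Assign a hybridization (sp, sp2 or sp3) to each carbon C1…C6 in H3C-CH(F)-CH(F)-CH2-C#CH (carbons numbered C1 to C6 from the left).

C1 sp3, C2 sp3, C3 sp3, C4 sp3, C5 sp, C6 sp

C1 has 4 σ bonds: steric number 4 → sp3.
C2 carries 4 σ bonds, giving a steric number of 4, so it is sp3.
C3: 4 σ bonds; 4 regions of electron density → sp3.
C4: 4 σ bonds; 4 regions of electron density → sp3.
C5 has 2 σ bonds, plus two π bonds: steric number 2 → sp.
C6: 2 σ bonds, plus two π bonds — 2 electron domains, sp.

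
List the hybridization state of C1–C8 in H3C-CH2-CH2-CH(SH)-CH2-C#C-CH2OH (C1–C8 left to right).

C1 — 4 σ bonds. Steric number 4, so sp3.
C2 (4 σ bonds) has steric number 4: sp3.
C3: 4 σ bonds; 4 regions of electron density → sp3.
C4 has 4 σ bonds: steric number 4 → sp3.
C5: 4 σ bonds; 4 regions of electron density → sp3.
C6: 2 σ bonds, plus two π bonds — 2 electron domains, sp.
C7: 2 σ bonds, plus two π bonds — 2 electron domains, sp.
C8: 4 σ bonds — 4 electron domains, sp3.

C1 sp3, C2 sp3, C3 sp3, C4 sp3, C5 sp3, C6 sp, C7 sp, C8 sp3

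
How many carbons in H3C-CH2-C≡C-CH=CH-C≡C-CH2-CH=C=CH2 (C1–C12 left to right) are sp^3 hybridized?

3

C1: sp3 ✓
C2: sp3 ✓
C3: sp
C4: sp
C5: sp2
C6: sp2
C7: sp
C8: sp
C9: sp3 ✓
C10: sp2
C11: sp
C12: sp2
C1, C2, C9 → 3 sp3 carbons.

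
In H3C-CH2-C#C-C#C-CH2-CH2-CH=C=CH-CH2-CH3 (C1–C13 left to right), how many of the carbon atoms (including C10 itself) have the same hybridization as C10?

5

C10 is sp (two π bonds).
C1: sp3
C2: sp3
C3: sp ✓
C4: sp ✓
C5: sp ✓
C6: sp ✓
C7: sp3
C8: sp3
C9: sp2
C10: sp ✓
C11: sp2
C12: sp3
C13: sp3
5 carbons are sp.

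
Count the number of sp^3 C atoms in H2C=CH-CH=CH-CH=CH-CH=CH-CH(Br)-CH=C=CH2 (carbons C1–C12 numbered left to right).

C1: sp2
C2: sp2
C3: sp2
C4: sp2
C5: sp2
C6: sp2
C7: sp2
C8: sp2
C9: sp3 ✓
C10: sp2
C11: sp
C12: sp2
C9 → 1 sp3 carbon.

1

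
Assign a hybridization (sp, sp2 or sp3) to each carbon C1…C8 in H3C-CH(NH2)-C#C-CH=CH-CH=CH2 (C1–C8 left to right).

C1 is sp3: 4 σ bonds, 4 electron-density regions.
C2 — 4 σ bonds. Steric number 4, so sp3.
C3 is sp: 2 σ bonds, plus two π bonds, 2 electron-density regions.
C4: 2 σ bonds, plus two π bonds — 2 electron domains, sp.
C5 has 3 σ bonds, plus one π bond: steric number 3 → sp2.
C6 carries 3 σ bonds, plus one π bond, giving a steric number of 3, so it is sp2.
C7 has 3 σ bonds, plus one π bond: steric number 3 → sp2.
C8 — 3 σ bonds, plus one π bond. Steric number 3, so sp2.

C1 sp3, C2 sp3, C3 sp, C4 sp, C5 sp2, C6 sp2, C7 sp2, C8 sp2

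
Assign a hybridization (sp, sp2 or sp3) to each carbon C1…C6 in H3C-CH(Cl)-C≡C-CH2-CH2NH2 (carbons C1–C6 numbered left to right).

C1 sp3, C2 sp3, C3 sp, C4 sp, C5 sp3, C6 sp3

C1: 4 σ bonds; 4 regions of electron density → sp3.
C2 has 4 σ bonds: steric number 4 → sp3.
C3 (2 σ bonds, plus two π bonds) has steric number 2: sp.
C4 (2 σ bonds, plus two π bonds) has steric number 2: sp.
C5 is sp3: 4 σ bonds, 4 electron-density regions.
C6: 4 σ bonds — 4 electron domains, sp3.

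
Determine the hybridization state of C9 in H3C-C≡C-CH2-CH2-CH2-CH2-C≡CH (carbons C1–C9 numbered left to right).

sp

C9 (2 σ bonds, plus two π bonds) has steric number 2: sp.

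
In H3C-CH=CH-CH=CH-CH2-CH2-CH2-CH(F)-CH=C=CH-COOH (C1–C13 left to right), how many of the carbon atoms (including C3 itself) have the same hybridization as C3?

7

C3 is sp2 (one π bond).
C1: sp3
C2: sp2 ✓
C3: sp2 ✓
C4: sp2 ✓
C5: sp2 ✓
C6: sp3
C7: sp3
C8: sp3
C9: sp3
C10: sp2 ✓
C11: sp
C12: sp2 ✓
C13: sp2 ✓
7 carbons are sp2.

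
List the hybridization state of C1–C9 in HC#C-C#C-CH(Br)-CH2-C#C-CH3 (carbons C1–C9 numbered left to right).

C1 sp, C2 sp, C3 sp, C4 sp, C5 sp3, C6 sp3, C7 sp, C8 sp, C9 sp3

C1 (2 σ bonds, plus two π bonds) has steric number 2: sp.
C2 — 2 σ bonds, plus two π bonds. Steric number 2, so sp.
C3: 2 σ bonds, plus two π bonds — 2 electron domains, sp.
C4: 2 σ bonds, plus two π bonds; 2 regions of electron density → sp.
C5 is sp3: 4 σ bonds, 4 electron-density regions.
C6: 4 σ bonds — 4 electron domains, sp3.
C7 (2 σ bonds, plus two π bonds) has steric number 2: sp.
C8 has 2 σ bonds, plus two π bonds: steric number 2 → sp.
C9: 4 σ bonds; 4 regions of electron density → sp3.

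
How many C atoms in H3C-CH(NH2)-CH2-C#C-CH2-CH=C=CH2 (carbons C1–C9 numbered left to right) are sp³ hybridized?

C1: sp3 ✓
C2: sp3 ✓
C3: sp3 ✓
C4: sp
C5: sp
C6: sp3 ✓
C7: sp2
C8: sp
C9: sp2
C1, C2, C3, C6 → 4 sp3 carbons.

4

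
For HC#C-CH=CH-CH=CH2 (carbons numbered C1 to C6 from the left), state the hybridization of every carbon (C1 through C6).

C1 sp, C2 sp, C3 sp2, C4 sp2, C5 sp2, C6 sp2

C1 has 2 σ bonds, plus two π bonds: steric number 2 → sp.
C2 — 2 σ bonds, plus two π bonds. Steric number 2, so sp.
C3 has 3 σ bonds, plus one π bond: steric number 3 → sp2.
C4 (3 σ bonds, plus one π bond) has steric number 3: sp2.
C5 (3 σ bonds, plus one π bond) has steric number 3: sp2.
C6: 3 σ bonds, plus one π bond; 3 regions of electron density → sp2.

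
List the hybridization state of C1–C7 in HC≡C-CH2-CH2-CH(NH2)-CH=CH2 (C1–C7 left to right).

C1 sp, C2 sp, C3 sp3, C4 sp3, C5 sp3, C6 sp2, C7 sp2

C1: 2 σ bonds, plus two π bonds — 2 electron domains, sp.
C2 has 2 σ bonds, plus two π bonds: steric number 2 → sp.
C3: 4 σ bonds; 4 regions of electron density → sp3.
C4 is sp3: 4 σ bonds, 4 electron-density regions.
C5 has 4 σ bonds: steric number 4 → sp3.
C6 is sp2: 3 σ bonds, plus one π bond, 3 electron-density regions.
C7: 3 σ bonds, plus one π bond; 3 regions of electron density → sp2.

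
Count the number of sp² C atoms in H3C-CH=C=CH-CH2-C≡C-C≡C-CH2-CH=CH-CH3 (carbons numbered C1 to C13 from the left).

C1: sp3
C2: sp2 ✓
C3: sp
C4: sp2 ✓
C5: sp3
C6: sp
C7: sp
C8: sp
C9: sp
C10: sp3
C11: sp2 ✓
C12: sp2 ✓
C13: sp3
C2, C4, C11, C12 → 4 sp2 carbons.

4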